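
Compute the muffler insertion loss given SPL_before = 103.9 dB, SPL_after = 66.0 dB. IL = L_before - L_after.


Insertion loss = SPL without muffler - SPL with muffler
IL = 103.9 - 66.0 = 37.9 dB


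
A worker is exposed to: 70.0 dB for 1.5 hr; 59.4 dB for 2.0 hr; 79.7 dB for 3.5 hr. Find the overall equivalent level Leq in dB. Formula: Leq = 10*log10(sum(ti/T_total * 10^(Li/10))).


T_total = 1.5 + 2.0 + 3.5 = 7.0 hr
(1.5/7.0) * 10^(70.0/10) = 2.14286e+06
(2.0/7.0) * 10^(59.4/10) = 248847
(3.5/7.0) * 10^(79.7/10) = 4.66627e+07
Sum = 2.14286e+06 + 248847 + 4.66627e+07 = 4.90544e+07
Leq = 10*log10(4.90544e+07) = 76.907 dB


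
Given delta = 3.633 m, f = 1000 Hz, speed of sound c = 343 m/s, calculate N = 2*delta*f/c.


N = 2*delta*f/c = 2*delta/lambda, where lambda = c/f
lambda = 343 / 1000 = 0.343 m
N = 2 * 3.633 / 0.343 = 21.184


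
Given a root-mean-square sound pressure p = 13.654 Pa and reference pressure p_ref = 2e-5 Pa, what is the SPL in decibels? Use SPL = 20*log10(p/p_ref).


p / p_ref = 13.654 / 2e-5 = 682700
SPL = 20 * log10(682700) = 116.68 dB


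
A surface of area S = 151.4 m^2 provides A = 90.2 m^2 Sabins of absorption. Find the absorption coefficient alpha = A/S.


Absorption coefficient = absorbed power / incident power
alpha = A / S = 90.2 / 151.4 = 0.59577


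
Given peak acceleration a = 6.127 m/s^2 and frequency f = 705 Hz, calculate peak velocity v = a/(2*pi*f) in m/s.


omega = 2*pi*f = 2*pi*705 = 4429.65 rad/s
v = a / omega = 6.127 / 4429.65 = 0.0013832 m/s


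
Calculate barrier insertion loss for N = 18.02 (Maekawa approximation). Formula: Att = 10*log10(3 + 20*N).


3 + 20*N = 3 + 20*18.02 = 363.4
Att = 10*log10(363.4) = 25.604 dB


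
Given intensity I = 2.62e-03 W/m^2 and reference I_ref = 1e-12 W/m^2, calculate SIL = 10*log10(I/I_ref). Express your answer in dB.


I / I_ref = 2.62e-03 / 1e-12 = 2.62e+09
SIL = 10 * log10(2.62e+09) = 94.183 dB


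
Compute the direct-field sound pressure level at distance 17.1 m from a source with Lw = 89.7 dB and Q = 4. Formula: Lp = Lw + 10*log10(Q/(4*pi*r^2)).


4*pi*r^2 = 4*pi*17.1^2 = 3674.53 m^2
Q / (4*pi*r^2) = 4 / 3674.53 = 0.00108857
Lp = 89.7 + 10*log10(0.00108857) = 60.069 dB


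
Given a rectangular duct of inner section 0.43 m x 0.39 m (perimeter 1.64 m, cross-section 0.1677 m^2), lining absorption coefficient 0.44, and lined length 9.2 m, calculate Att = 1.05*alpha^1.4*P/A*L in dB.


alpha^1.4 = 0.44^1.4 = 0.316835
Attenuation rate = 1.05 * alpha^1.4 * P / A
= 1.05 * 0.316835 * 1.64 / 0.1677 = 3.25337 dB/m
Total Att = 3.25337 * 9.2 = 29.931 dB


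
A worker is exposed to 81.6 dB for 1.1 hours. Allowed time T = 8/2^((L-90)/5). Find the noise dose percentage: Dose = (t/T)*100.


T_allowed = 8 / 2^((81.6 - 90)/5) = 25.6342 hr
Dose = 1.1 / 25.6342 * 100 = 4.2911 %


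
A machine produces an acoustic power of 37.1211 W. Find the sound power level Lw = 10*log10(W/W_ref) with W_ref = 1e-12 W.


W / W_ref = 37.1211 / 1e-12 = 3.71211e+13
Lw = 10 * log10(3.71211e+13) = 135.7 dB


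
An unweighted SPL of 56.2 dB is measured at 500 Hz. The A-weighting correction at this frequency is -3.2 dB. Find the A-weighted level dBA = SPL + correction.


A-weighting table: 500 Hz -> -3.2 dB correction
SPL_A = SPL + correction = 56.2 + (-3.2) = 53 dBA


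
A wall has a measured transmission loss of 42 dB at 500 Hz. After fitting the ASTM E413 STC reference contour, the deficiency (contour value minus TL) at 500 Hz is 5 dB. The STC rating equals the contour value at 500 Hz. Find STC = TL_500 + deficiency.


By ASTM E413, STC = value of the fitted reference contour at 500 Hz.
Contour value at 500 Hz = TL_500 + deficiency = 42 + 5 = 47
STC = 47


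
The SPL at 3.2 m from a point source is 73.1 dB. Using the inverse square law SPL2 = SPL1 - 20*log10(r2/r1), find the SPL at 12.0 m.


r2/r1 = 12.0/3.2 = 3.75
Correction = 20*log10(3.75) = 11.4806 dB
SPL2 = 73.1 - 11.4806 = 61.619 dB


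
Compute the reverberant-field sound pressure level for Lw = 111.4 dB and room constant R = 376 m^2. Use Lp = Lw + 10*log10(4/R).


4/R = 4/376 = 0.0106383
Lp = 111.4 + 10*log10(0.0106383) = 91.669 dB


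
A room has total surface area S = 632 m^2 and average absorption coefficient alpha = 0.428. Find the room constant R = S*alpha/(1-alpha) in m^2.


R = 632 * 0.428 / (1 - 0.428) = 472.9 m^2


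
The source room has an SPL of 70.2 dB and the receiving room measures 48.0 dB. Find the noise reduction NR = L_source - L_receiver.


NR = L_source - L_receiver (difference between source and receiving room levels)
NR = 70.2 - 48.0 = 22.2 dB


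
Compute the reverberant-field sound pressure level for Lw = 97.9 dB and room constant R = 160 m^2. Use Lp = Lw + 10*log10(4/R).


4/R = 4/160 = 0.025
Lp = 97.9 + 10*log10(0.025) = 81.879 dB


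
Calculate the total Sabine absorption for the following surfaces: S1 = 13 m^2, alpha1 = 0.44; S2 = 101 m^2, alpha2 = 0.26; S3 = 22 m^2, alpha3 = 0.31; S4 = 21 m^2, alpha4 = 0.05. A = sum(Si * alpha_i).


13 * 0.44 = 5.72
101 * 0.26 = 26.26
22 * 0.31 = 6.82
21 * 0.05 = 1.05
A_total = 5.72 + 26.26 + 6.82 + 1.05 = 39.85 m^2


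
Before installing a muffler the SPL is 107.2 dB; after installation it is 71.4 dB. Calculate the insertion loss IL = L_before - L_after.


Insertion loss = SPL without muffler - SPL with muffler
IL = 107.2 - 71.4 = 35.8 dB


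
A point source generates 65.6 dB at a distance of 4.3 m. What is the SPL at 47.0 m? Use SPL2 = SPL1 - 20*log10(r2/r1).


r2/r1 = 47.0/4.3 = 10.9302
Correction = 20*log10(10.9302) = 20.7726 dB
SPL2 = 65.6 - 20.7726 = 44.827 dB


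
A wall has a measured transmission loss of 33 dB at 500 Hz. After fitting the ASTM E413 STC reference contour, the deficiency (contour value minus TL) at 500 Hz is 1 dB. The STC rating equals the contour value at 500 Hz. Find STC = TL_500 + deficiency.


By ASTM E413, STC = value of the fitted reference contour at 500 Hz.
Contour value at 500 Hz = TL_500 + deficiency = 33 + 1 = 34
STC = 34


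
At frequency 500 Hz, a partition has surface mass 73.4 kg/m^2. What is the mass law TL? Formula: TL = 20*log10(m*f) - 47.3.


m * f = 73.4 * 500 = 36700
20*log10(36700) = 91.2933 dB
TL = 91.2933 - 47.3 = 43.993 dB


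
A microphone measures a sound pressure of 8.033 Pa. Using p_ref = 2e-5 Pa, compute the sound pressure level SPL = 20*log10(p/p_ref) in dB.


p / p_ref = 8.033 / 2e-5 = 401650
SPL = 20 * log10(401650) = 112.08 dB


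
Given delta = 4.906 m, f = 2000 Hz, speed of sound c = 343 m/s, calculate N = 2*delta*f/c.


N = 2*delta*f/c = 2*delta/lambda, where lambda = c/f
lambda = 343 / 2000 = 0.1715 m
N = 2 * 4.906 / 0.1715 = 57.213


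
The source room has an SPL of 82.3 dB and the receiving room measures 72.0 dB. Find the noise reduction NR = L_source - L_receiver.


NR = L_source - L_receiver (difference between source and receiving room levels)
NR = 82.3 - 72.0 = 10.3 dB


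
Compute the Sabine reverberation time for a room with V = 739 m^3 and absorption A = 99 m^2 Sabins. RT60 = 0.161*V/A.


RT60 = 0.161 * 739 / 99 = 1.2018 s


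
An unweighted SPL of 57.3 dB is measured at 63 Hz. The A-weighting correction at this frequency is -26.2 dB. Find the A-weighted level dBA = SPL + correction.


A-weighting table: 63 Hz -> -26.2 dB correction
SPL_A = SPL + correction = 57.3 + (-26.2) = 31.1 dBA


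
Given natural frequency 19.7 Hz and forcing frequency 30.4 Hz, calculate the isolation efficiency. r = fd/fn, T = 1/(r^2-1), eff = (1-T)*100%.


r = 30.4 / 19.7 = 1.54315
r^2 - 1 = 1.54315^2 - 1 = 1.38131
T = 1/1.38131 = 0.72395
Efficiency = (1 - 0.72395)*100 = 27.605 %


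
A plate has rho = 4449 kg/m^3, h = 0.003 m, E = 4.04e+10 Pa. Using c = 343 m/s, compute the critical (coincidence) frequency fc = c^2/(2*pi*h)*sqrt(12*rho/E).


12*rho/E = 12*4449/4.04e+10 = 1.32149e-06
sqrt(12*rho/E) = sqrt(1.32149e-06) = 0.00114956
c^2/(2*pi*h) = 343^2/(2*pi*0.003) = 6.24147e+06
fc = 6.24147e+06 * 0.00114956 = 7174.9 Hz


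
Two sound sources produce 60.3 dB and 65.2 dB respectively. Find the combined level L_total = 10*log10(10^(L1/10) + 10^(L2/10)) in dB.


10^(60.3/10) = 1.07152e+06
10^(65.2/10) = 3.31131e+06
Sum = 1.07152e+06 + 3.31131e+06 = 4.38283e+06
L_total = 10*log10(4.38283e+06) = 66.418 dB


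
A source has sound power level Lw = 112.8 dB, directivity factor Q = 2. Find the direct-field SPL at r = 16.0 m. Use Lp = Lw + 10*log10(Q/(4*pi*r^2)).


4*pi*r^2 = 4*pi*16.0^2 = 3216.99 m^2
Q / (4*pi*r^2) = 2 / 3216.99 = 0.000621699
Lp = 112.8 + 10*log10(0.000621699) = 80.736 dB


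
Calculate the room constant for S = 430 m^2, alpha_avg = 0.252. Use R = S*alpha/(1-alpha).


R = 430 * 0.252 / (1 - 0.252) = 144.87 m^2


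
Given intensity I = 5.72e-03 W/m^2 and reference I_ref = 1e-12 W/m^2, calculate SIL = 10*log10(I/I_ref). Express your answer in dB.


I / I_ref = 5.72e-03 / 1e-12 = 5.72e+09
SIL = 10 * log10(5.72e+09) = 97.574 dB


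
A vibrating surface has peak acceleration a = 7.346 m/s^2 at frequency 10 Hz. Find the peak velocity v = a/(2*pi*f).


omega = 2*pi*f = 2*pi*10 = 62.8319 rad/s
v = a / omega = 7.346 / 62.8319 = 0.11692 m/s


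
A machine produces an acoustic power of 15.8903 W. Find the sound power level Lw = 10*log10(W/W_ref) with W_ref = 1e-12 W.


W / W_ref = 15.8903 / 1e-12 = 1.58903e+13
Lw = 10 * log10(1.58903e+13) = 132.01 dB


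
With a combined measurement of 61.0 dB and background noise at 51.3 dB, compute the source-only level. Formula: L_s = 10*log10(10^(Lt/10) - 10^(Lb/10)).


10^(61.0/10) = 1.25893e+06
10^(51.3/10) = 134896
Difference = 1.25893e+06 - 134896 = 1.12403e+06
L_source = 10*log10(1.12403e+06) = 60.508 dB


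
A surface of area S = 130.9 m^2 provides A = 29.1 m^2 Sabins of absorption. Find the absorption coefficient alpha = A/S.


Absorption coefficient = absorbed power / incident power
alpha = A / S = 29.1 / 130.9 = 0.22231


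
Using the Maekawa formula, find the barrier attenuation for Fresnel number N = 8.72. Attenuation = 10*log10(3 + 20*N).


3 + 20*N = 3 + 20*8.72 = 177.4
Att = 10*log10(177.4) = 22.49 dB


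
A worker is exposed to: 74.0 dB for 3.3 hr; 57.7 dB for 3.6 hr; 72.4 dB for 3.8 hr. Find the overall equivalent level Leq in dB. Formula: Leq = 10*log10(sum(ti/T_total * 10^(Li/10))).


T_total = 3.3 + 3.6 + 3.8 = 10.7 hr
(3.3/10.7) * 10^(74.0/10) = 7.74694e+06
(3.6/10.7) * 10^(57.7/10) = 198116
(3.8/10.7) * 10^(72.4/10) = 6.17163e+06
Sum = 7.74694e+06 + 198116 + 6.17163e+06 = 1.41167e+07
Leq = 10*log10(1.41167e+07) = 71.497 dB


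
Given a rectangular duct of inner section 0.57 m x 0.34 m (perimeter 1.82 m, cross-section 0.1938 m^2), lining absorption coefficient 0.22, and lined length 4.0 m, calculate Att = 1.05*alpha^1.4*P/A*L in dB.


alpha^1.4 = 0.22^1.4 = 0.120058
Attenuation rate = 1.05 * alpha^1.4 * P / A
= 1.05 * 0.120058 * 1.82 / 0.1938 = 1.18385 dB/m
Total Att = 1.18385 * 4.0 = 4.7354 dB


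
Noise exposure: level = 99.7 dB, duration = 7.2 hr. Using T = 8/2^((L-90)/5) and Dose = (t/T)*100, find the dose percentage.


T_allowed = 8 / 2^((99.7 - 90)/5) = 2.08493 hr
Dose = 7.2 / 2.08493 * 100 = 345.34 %


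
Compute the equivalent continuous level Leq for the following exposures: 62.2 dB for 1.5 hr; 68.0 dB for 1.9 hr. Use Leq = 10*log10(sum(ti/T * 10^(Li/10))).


T_total = 1.5 + 1.9 = 3.4 hr
(1.5/3.4) * 10^(62.2/10) = 732171
(1.9/3.4) * 10^(68.0/10) = 3.52594e+06
Sum = 732171 + 3.52594e+06 = 4.25811e+06
Leq = 10*log10(4.25811e+06) = 66.292 dB


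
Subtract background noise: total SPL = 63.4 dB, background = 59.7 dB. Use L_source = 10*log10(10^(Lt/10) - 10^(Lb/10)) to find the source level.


10^(63.4/10) = 2.18776e+06
10^(59.7/10) = 933254
Difference = 2.18776e+06 - 933254 = 1.25451e+06
L_source = 10*log10(1.25451e+06) = 60.985 dB


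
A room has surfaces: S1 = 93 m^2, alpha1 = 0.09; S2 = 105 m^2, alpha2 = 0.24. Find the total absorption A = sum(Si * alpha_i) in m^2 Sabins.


93 * 0.09 = 8.37
105 * 0.24 = 25.2
A_total = 8.37 + 25.2 = 33.57 m^2


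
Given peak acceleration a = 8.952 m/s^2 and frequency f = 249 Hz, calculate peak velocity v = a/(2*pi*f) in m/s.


omega = 2*pi*f = 2*pi*249 = 1564.51 rad/s
v = a / omega = 8.952 / 1564.51 = 0.0057219 m/s


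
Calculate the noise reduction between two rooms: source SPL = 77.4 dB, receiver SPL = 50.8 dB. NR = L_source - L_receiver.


NR = L_source - L_receiver (difference between source and receiving room levels)
NR = 77.4 - 50.8 = 26.6 dB


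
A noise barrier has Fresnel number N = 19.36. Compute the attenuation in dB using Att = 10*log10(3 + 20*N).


3 + 20*N = 3 + 20*19.36 = 390.2
Att = 10*log10(390.2) = 25.913 dB


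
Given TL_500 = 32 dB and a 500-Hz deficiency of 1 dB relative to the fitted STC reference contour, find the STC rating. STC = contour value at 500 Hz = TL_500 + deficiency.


By ASTM E413, STC = value of the fitted reference contour at 500 Hz.
Contour value at 500 Hz = TL_500 + deficiency = 32 + 1 = 33
STC = 33


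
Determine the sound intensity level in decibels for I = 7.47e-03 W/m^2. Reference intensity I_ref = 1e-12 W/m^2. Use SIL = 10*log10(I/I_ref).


I / I_ref = 7.47e-03 / 1e-12 = 7.47e+09
SIL = 10 * log10(7.47e+09) = 98.733 dB


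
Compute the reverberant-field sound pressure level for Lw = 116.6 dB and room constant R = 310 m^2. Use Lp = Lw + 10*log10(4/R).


4/R = 4/310 = 0.0129032
Lp = 116.6 + 10*log10(0.0129032) = 97.707 dB


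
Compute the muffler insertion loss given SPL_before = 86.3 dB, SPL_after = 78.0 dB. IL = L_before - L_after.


Insertion loss = SPL without muffler - SPL with muffler
IL = 86.3 - 78.0 = 8.3 dB


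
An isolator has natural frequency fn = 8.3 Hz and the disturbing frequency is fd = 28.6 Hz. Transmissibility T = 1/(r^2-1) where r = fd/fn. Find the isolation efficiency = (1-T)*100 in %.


r = 28.6 / 8.3 = 3.44578
r^2 - 1 = 3.44578^2 - 1 = 10.8734
T = 1/10.8734 = 0.0919676
Efficiency = (1 - 0.0919676)*100 = 90.803 %


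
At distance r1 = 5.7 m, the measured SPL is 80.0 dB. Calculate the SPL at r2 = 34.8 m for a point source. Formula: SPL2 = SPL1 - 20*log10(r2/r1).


r2/r1 = 34.8/5.7 = 6.10526
Correction = 20*log10(6.10526) = 15.7141 dB
SPL2 = 80.0 - 15.7141 = 64.286 dB


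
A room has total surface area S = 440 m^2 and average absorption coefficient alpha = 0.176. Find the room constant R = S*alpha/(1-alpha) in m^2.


R = 440 * 0.176 / (1 - 0.176) = 93.981 m^2


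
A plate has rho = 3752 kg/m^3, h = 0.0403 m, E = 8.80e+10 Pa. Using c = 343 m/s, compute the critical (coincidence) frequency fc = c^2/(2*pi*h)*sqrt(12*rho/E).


12*rho/E = 12*3752/8.80e+10 = 5.11636e-07
sqrt(12*rho/E) = sqrt(5.11636e-07) = 0.000715287
c^2/(2*pi*h) = 343^2/(2*pi*0.0403) = 464626
fc = 464626 * 0.000715287 = 332.34 Hz


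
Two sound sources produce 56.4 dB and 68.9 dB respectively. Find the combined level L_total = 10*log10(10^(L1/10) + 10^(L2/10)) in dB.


10^(56.4/10) = 436516
10^(68.9/10) = 7.76247e+06
Sum = 436516 + 7.76247e+06 = 8.19899e+06
L_total = 10*log10(8.19899e+06) = 69.138 dB


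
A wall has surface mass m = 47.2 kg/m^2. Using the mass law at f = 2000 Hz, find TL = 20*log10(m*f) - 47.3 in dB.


m * f = 47.2 * 2000 = 94400
20*log10(94400) = 99.4994 dB
TL = 99.4994 - 47.3 = 52.199 dB


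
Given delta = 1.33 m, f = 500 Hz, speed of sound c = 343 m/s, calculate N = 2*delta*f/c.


N = 2*delta*f/c = 2*delta/lambda, where lambda = c/f
lambda = 343 / 500 = 0.686 m
N = 2 * 1.33 / 0.686 = 3.8776


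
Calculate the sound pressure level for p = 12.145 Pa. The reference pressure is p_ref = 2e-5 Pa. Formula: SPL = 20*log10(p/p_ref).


p / p_ref = 12.145 / 2e-5 = 607250
SPL = 20 * log10(607250) = 115.67 dB


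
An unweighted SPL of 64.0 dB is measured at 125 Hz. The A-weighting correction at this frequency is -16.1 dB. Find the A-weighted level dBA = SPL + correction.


A-weighting table: 125 Hz -> -16.1 dB correction
SPL_A = SPL + correction = 64.0 + (-16.1) = 47.9 dBA


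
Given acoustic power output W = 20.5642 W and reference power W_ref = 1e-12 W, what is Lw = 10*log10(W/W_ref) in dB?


W / W_ref = 20.5642 / 1e-12 = 2.05642e+13
Lw = 10 * log10(2.05642e+13) = 133.13 dB


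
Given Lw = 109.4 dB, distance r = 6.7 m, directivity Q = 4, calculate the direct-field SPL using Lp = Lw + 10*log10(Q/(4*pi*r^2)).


4*pi*r^2 = 4*pi*6.7^2 = 564.104 m^2
Q / (4*pi*r^2) = 4 / 564.104 = 0.00709089
Lp = 109.4 + 10*log10(0.00709089) = 87.907 dB


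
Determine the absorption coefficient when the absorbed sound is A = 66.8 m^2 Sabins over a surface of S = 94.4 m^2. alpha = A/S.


Absorption coefficient = absorbed power / incident power
alpha = A / S = 66.8 / 94.4 = 0.70763


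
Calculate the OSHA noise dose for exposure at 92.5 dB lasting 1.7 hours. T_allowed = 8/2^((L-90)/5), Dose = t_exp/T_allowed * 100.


T_allowed = 8 / 2^((92.5 - 90)/5) = 5.65685 hr
Dose = 1.7 / 5.65685 * 100 = 30.052 %


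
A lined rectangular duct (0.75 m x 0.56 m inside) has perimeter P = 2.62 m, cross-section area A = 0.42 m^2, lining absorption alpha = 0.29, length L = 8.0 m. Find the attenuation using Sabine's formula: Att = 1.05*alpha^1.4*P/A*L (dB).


alpha^1.4 = 0.29^1.4 = 0.176749
Attenuation rate = 1.05 * alpha^1.4 * P / A
= 1.05 * 0.176749 * 2.62 / 0.42 = 1.15771 dB/m
Total Att = 1.15771 * 8.0 = 9.2617 dB


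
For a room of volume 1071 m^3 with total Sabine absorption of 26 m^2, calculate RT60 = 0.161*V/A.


RT60 = 0.161 * 1071 / 26 = 6.632 s


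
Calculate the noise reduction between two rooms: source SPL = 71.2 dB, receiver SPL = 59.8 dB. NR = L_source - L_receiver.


NR = L_source - L_receiver (difference between source and receiving room levels)
NR = 71.2 - 59.8 = 11.4 dB


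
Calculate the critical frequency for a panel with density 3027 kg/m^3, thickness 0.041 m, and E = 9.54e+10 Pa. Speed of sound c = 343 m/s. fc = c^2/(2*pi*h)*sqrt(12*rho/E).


12*rho/E = 12*3027/9.54e+10 = 3.80755e-07
sqrt(12*rho/E) = sqrt(3.80755e-07) = 0.000617053
c^2/(2*pi*h) = 343^2/(2*pi*0.041) = 456693
fc = 456693 * 0.000617053 = 281.8 Hz


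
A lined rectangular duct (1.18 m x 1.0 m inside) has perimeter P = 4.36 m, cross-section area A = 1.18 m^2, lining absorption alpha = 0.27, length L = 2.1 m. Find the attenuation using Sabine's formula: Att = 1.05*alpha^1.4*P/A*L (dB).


alpha^1.4 = 0.27^1.4 = 0.159922
Attenuation rate = 1.05 * alpha^1.4 * P / A
= 1.05 * 0.159922 * 4.36 / 1.18 = 0.620443 dB/m
Total Att = 0.620443 * 2.1 = 1.3029 dB


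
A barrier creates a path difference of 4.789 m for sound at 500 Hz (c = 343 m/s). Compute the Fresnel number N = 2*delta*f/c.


N = 2*delta*f/c = 2*delta/lambda, where lambda = c/f
lambda = 343 / 500 = 0.686 m
N = 2 * 4.789 / 0.686 = 13.962


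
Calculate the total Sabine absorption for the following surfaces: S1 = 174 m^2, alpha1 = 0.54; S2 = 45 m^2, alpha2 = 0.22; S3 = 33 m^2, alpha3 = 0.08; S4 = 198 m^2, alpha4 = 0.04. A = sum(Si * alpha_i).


174 * 0.54 = 93.96
45 * 0.22 = 9.9
33 * 0.08 = 2.64
198 * 0.04 = 7.92
A_total = 93.96 + 9.9 + 2.64 + 7.92 = 114.42 m^2


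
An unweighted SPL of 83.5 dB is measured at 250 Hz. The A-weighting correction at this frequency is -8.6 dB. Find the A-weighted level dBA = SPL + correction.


A-weighting table: 250 Hz -> -8.6 dB correction
SPL_A = SPL + correction = 83.5 + (-8.6) = 74.9 dBA


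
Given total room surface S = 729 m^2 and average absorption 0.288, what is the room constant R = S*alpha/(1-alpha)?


R = 729 * 0.288 / (1 - 0.288) = 294.88 m^2


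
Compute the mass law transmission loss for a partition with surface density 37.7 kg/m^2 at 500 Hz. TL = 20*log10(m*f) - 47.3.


m * f = 37.7 * 500 = 18850
20*log10(18850) = 85.5062 dB
TL = 85.5062 - 47.3 = 38.206 dB


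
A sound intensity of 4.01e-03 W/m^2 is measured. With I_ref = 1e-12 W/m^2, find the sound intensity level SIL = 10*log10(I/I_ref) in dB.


I / I_ref = 4.01e-03 / 1e-12 = 4.01e+09
SIL = 10 * log10(4.01e+09) = 96.031 dB


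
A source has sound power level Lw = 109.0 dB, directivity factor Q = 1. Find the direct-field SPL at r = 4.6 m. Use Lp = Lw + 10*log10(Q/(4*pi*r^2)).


4*pi*r^2 = 4*pi*4.6^2 = 265.904 m^2
Q / (4*pi*r^2) = 1 / 265.904 = 0.00376076
Lp = 109.0 + 10*log10(0.00376076) = 84.753 dB


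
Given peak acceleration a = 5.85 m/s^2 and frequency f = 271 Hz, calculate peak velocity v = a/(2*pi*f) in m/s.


omega = 2*pi*f = 2*pi*271 = 1702.74 rad/s
v = a / omega = 5.85 / 1702.74 = 0.0034356 m/s


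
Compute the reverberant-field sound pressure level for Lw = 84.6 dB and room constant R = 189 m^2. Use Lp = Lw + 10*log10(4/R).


4/R = 4/189 = 0.021164
Lp = 84.6 + 10*log10(0.021164) = 67.856 dB


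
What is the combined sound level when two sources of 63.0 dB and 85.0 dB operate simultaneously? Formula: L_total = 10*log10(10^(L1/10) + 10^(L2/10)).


10^(63.0/10) = 1.99526e+06
10^(85.0/10) = 3.16228e+08
Sum = 1.99526e+06 + 3.16228e+08 = 3.18223e+08
L_total = 10*log10(3.18223e+08) = 85.027 dB


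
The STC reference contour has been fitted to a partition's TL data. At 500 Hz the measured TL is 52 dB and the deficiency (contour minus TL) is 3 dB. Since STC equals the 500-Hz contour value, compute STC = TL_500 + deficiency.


By ASTM E413, STC = value of the fitted reference contour at 500 Hz.
Contour value at 500 Hz = TL_500 + deficiency = 52 + 3 = 55
STC = 55


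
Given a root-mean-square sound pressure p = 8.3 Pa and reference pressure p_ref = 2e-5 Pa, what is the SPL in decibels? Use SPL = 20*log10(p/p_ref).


p / p_ref = 8.3 / 2e-5 = 415000
SPL = 20 * log10(415000) = 112.36 dB


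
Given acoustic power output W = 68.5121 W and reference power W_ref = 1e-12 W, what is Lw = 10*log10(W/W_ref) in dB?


W / W_ref = 68.5121 / 1e-12 = 6.85121e+13
Lw = 10 * log10(6.85121e+13) = 138.36 dB


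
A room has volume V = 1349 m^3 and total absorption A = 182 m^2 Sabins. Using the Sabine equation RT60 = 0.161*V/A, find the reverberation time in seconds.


RT60 = 0.161 * 1349 / 182 = 1.1933 s


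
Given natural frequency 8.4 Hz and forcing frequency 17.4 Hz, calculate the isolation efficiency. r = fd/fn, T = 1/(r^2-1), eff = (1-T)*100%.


r = 17.4 / 8.4 = 2.07143
r^2 - 1 = 2.07143^2 - 1 = 3.29082
T = 1/3.29082 = 0.303876
Efficiency = (1 - 0.303876)*100 = 69.612 %


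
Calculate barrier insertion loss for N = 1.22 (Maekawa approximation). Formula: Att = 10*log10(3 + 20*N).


3 + 20*N = 3 + 20*1.22 = 27.4
Att = 10*log10(27.4) = 14.378 dB


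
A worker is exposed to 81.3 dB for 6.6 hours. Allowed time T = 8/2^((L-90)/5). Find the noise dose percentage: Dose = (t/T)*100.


T_allowed = 8 / 2^((81.3 - 90)/5) = 26.7228 hr
Dose = 6.6 / 26.7228 * 100 = 24.698 %


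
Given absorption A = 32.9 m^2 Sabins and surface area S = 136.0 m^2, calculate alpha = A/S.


Absorption coefficient = absorbed power / incident power
alpha = A / S = 32.9 / 136.0 = 0.24191


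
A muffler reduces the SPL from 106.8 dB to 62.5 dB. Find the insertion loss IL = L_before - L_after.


Insertion loss = SPL without muffler - SPL with muffler
IL = 106.8 - 62.5 = 44.3 dB


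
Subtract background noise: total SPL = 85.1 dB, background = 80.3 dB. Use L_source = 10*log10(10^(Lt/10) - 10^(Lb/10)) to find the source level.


10^(85.1/10) = 3.23594e+08
10^(80.3/10) = 1.07152e+08
Difference = 3.23594e+08 - 1.07152e+08 = 2.16442e+08
L_source = 10*log10(2.16442e+08) = 83.353 dB


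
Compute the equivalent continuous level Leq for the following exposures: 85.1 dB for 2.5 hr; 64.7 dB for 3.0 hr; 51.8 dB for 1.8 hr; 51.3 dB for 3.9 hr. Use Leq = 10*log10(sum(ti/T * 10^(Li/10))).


T_total = 2.5 + 3.0 + 1.8 + 3.9 = 11.2 hr
(2.5/11.2) * 10^(85.1/10) = 7.22307e+07
(3.0/11.2) * 10^(64.7/10) = 790502
(1.8/11.2) * 10^(51.8/10) = 24325.1
(3.9/11.2) * 10^(51.3/10) = 46972.8
Sum = 7.22307e+07 + 790502 + 24325.1 + 46972.8 = 7.30925e+07
Leq = 10*log10(7.30925e+07) = 78.639 dB


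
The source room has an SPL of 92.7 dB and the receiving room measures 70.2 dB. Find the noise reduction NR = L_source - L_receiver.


NR = L_source - L_receiver (difference between source and receiving room levels)
NR = 92.7 - 70.2 = 22.5 dB


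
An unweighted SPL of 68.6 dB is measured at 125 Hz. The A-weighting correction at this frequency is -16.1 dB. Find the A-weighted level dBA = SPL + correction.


A-weighting table: 125 Hz -> -16.1 dB correction
SPL_A = SPL + correction = 68.6 + (-16.1) = 52.5 dBA


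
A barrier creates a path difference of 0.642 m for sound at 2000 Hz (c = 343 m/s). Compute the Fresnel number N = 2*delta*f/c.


N = 2*delta*f/c = 2*delta/lambda, where lambda = c/f
lambda = 343 / 2000 = 0.1715 m
N = 2 * 0.642 / 0.1715 = 7.4869


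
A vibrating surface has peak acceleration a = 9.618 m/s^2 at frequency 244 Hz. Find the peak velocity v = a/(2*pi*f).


omega = 2*pi*f = 2*pi*244 = 1533.1 rad/s
v = a / omega = 9.618 / 1533.1 = 0.0062736 m/s


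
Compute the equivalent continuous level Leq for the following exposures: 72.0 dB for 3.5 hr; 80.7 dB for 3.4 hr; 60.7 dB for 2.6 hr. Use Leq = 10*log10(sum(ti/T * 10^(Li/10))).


T_total = 3.5 + 3.4 + 2.6 = 9.5 hr
(3.5/9.5) * 10^(72.0/10) = 5.83908e+06
(3.4/9.5) * 10^(80.7/10) = 4.2049e+07
(2.6/9.5) * 10^(60.7/10) = 321551
Sum = 5.83908e+06 + 4.2049e+07 + 321551 = 4.82096e+07
Leq = 10*log10(4.82096e+07) = 76.831 dB


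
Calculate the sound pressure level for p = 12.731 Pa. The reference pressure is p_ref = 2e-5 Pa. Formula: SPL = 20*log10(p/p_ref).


p / p_ref = 12.731 / 2e-5 = 636550
SPL = 20 * log10(636550) = 116.08 dB


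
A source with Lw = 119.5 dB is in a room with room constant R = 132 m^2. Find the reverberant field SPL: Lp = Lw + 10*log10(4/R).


4/R = 4/132 = 0.030303
Lp = 119.5 + 10*log10(0.030303) = 104.31 dB


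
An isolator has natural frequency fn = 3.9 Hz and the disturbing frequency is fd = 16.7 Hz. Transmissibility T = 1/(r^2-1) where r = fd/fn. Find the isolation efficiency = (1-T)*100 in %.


r = 16.7 / 3.9 = 4.28205
r^2 - 1 = 4.28205^2 - 1 = 17.336
T = 1/17.336 = 0.0576834
Efficiency = (1 - 0.0576834)*100 = 94.232 %


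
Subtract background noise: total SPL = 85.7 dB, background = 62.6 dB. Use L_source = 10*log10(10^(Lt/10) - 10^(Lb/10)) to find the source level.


10^(85.7/10) = 3.71535e+08
10^(62.6/10) = 1.8197e+06
Difference = 3.71535e+08 - 1.8197e+06 = 3.69715e+08
L_source = 10*log10(3.69715e+08) = 85.679 dB


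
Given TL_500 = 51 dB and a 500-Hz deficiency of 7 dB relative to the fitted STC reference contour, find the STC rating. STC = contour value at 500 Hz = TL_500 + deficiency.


By ASTM E413, STC = value of the fitted reference contour at 500 Hz.
Contour value at 500 Hz = TL_500 + deficiency = 51 + 7 = 58
STC = 58


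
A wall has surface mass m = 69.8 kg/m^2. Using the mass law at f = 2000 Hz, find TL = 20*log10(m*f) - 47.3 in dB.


m * f = 69.8 * 2000 = 139600
20*log10(139600) = 102.898 dB
TL = 102.898 - 47.3 = 55.598 dB


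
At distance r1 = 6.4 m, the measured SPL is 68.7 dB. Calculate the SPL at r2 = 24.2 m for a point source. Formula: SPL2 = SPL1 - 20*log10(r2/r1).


r2/r1 = 24.2/6.4 = 3.78125
Correction = 20*log10(3.78125) = 11.5527 dB
SPL2 = 68.7 - 11.5527 = 57.147 dB


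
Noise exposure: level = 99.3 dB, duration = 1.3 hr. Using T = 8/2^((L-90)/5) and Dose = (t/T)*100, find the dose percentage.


T_allowed = 8 / 2^((99.3 - 90)/5) = 2.20381 hr
Dose = 1.3 / 2.20381 * 100 = 58.989 %


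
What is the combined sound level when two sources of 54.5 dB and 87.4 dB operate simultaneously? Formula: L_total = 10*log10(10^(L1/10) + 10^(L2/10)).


10^(54.5/10) = 281838
10^(87.4/10) = 5.49541e+08
Sum = 281838 + 5.49541e+08 = 5.49823e+08
L_total = 10*log10(5.49823e+08) = 87.402 dB


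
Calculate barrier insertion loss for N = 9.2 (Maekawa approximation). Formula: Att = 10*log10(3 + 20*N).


3 + 20*N = 3 + 20*9.2 = 187
Att = 10*log10(187) = 22.718 dB


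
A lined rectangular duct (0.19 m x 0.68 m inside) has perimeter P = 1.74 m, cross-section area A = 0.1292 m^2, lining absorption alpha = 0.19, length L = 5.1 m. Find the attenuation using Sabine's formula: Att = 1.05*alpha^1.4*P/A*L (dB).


alpha^1.4 = 0.19^1.4 = 0.0977811
Attenuation rate = 1.05 * alpha^1.4 * P / A
= 1.05 * 0.0977811 * 1.74 / 0.1292 = 1.38271 dB/m
Total Att = 1.38271 * 5.1 = 7.0518 dB


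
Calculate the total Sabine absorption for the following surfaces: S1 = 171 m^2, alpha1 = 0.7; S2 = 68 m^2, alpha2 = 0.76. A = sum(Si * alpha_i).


171 * 0.7 = 119.7
68 * 0.76 = 51.68
A_total = 119.7 + 51.68 = 171.38 m^2


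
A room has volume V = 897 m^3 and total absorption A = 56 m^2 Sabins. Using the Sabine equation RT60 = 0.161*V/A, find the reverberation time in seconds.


RT60 = 0.161 * 897 / 56 = 2.5789 s


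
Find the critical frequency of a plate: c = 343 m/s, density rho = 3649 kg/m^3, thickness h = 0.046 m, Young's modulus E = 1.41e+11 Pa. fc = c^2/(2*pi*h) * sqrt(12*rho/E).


12*rho/E = 12*3649/1.41e+11 = 3.10553e-07
sqrt(12*rho/E) = sqrt(3.10553e-07) = 0.000557273
c^2/(2*pi*h) = 343^2/(2*pi*0.046) = 407053
fc = 407053 * 0.000557273 = 226.84 Hz


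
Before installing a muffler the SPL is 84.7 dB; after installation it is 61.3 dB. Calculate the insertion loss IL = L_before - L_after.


Insertion loss = SPL without muffler - SPL with muffler
IL = 84.7 - 61.3 = 23.4 dB


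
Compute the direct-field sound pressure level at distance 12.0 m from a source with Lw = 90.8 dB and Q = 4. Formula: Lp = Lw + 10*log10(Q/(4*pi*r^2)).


4*pi*r^2 = 4*pi*12.0^2 = 1809.56 m^2
Q / (4*pi*r^2) = 4 / 1809.56 = 0.00221048
Lp = 90.8 + 10*log10(0.00221048) = 64.245 dB


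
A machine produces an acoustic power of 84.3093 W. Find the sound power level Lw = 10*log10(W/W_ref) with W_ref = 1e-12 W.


W / W_ref = 84.3093 / 1e-12 = 8.43093e+13
Lw = 10 * log10(8.43093e+13) = 139.26 dB


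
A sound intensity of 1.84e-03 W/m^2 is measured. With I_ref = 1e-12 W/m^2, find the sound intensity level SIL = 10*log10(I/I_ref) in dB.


I / I_ref = 1.84e-03 / 1e-12 = 1.84e+09
SIL = 10 * log10(1.84e+09) = 92.648 dB


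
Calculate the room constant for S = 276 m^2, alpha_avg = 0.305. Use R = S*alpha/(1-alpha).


R = 276 * 0.305 / (1 - 0.305) = 121.12 m^2


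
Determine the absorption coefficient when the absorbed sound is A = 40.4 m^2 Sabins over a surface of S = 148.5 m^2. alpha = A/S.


Absorption coefficient = absorbed power / incident power
alpha = A / S = 40.4 / 148.5 = 0.27205


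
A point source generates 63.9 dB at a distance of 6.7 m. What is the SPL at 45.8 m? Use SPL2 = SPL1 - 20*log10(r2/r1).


r2/r1 = 45.8/6.7 = 6.83582
Correction = 20*log10(6.83582) = 16.6958 dB
SPL2 = 63.9 - 16.6958 = 47.204 dB


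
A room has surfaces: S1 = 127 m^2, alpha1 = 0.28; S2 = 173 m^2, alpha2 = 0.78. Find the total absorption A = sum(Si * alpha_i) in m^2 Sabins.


127 * 0.28 = 35.56
173 * 0.78 = 134.94
A_total = 35.56 + 134.94 = 170.5 m^2


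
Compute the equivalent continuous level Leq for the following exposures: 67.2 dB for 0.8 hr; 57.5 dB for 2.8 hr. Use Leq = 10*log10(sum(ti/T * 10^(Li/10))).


T_total = 0.8 + 2.8 = 3.6 hr
(0.8/3.6) * 10^(67.2/10) = 1.16624e+06
(2.8/3.6) * 10^(57.5/10) = 437377
Sum = 1.16624e+06 + 437377 = 1.60362e+06
Leq = 10*log10(1.60362e+06) = 62.051 dB


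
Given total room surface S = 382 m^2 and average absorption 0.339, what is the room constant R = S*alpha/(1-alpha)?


R = 382 * 0.339 / (1 - 0.339) = 195.91 m^2


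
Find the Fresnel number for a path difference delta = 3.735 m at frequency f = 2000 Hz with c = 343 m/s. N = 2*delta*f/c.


N = 2*delta*f/c = 2*delta/lambda, where lambda = c/f
lambda = 343 / 2000 = 0.1715 m
N = 2 * 3.735 / 0.1715 = 43.557


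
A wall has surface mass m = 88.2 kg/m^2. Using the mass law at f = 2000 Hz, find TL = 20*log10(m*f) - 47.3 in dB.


m * f = 88.2 * 2000 = 176400
20*log10(176400) = 104.93 dB
TL = 104.93 - 47.3 = 57.63 dB


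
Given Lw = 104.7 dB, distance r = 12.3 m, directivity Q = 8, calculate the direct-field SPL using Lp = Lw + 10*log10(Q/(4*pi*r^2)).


4*pi*r^2 = 4*pi*12.3^2 = 1901.17 m^2
Q / (4*pi*r^2) = 8 / 1901.17 = 0.00420794
Lp = 104.7 + 10*log10(0.00420794) = 80.941 dB


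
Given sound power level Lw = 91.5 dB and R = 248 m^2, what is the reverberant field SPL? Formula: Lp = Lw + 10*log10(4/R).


4/R = 4/248 = 0.016129
Lp = 91.5 + 10*log10(0.016129) = 73.576 dB


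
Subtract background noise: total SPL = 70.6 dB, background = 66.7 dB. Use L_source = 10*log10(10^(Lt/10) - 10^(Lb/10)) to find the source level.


10^(70.6/10) = 1.14815e+07
10^(66.7/10) = 4.67735e+06
Difference = 1.14815e+07 - 4.67735e+06 = 6.80415e+06
L_source = 10*log10(6.80415e+06) = 68.328 dB


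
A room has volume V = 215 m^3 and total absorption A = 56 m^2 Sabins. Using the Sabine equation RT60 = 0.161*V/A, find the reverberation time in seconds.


RT60 = 0.161 * 215 / 56 = 0.61813 s


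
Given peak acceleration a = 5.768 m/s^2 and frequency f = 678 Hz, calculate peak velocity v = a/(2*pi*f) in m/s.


omega = 2*pi*f = 2*pi*678 = 4260 rad/s
v = a / omega = 5.768 / 4260 = 0.001354 m/s


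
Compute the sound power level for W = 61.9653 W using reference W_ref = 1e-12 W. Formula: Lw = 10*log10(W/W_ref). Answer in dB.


W / W_ref = 61.9653 / 1e-12 = 6.19653e+13
Lw = 10 * log10(6.19653e+13) = 137.92 dB


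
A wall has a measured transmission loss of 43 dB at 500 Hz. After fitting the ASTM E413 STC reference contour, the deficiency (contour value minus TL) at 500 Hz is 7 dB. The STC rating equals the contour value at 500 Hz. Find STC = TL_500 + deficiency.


By ASTM E413, STC = value of the fitted reference contour at 500 Hz.
Contour value at 500 Hz = TL_500 + deficiency = 43 + 7 = 50
STC = 50


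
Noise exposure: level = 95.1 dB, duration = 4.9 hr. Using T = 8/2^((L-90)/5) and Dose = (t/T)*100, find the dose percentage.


T_allowed = 8 / 2^((95.1 - 90)/5) = 3.94493 hr
Dose = 4.9 / 3.94493 * 100 = 124.21 %


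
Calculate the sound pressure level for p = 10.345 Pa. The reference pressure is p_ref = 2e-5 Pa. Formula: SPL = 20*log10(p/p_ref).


p / p_ref = 10.345 / 2e-5 = 517250
SPL = 20 * log10(517250) = 114.27 dB


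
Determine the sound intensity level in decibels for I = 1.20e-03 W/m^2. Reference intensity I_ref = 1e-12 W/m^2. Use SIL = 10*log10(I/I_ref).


I / I_ref = 1.20e-03 / 1e-12 = 1.2e+09
SIL = 10 * log10(1.2e+09) = 90.792 dB


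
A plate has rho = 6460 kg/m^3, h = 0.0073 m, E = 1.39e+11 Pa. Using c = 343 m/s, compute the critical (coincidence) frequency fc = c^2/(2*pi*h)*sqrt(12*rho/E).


12*rho/E = 12*6460/1.39e+11 = 5.57698e-07
sqrt(12*rho/E) = sqrt(5.57698e-07) = 0.000746792
c^2/(2*pi*h) = 343^2/(2*pi*0.0073) = 2.56499e+06
fc = 2.56499e+06 * 0.000746792 = 1915.5 Hz


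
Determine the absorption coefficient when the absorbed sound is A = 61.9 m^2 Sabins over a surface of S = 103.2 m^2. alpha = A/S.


Absorption coefficient = absorbed power / incident power
alpha = A / S = 61.9 / 103.2 = 0.59981


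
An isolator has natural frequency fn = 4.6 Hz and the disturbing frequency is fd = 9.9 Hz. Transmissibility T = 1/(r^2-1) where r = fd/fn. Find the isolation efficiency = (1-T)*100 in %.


r = 9.9 / 4.6 = 2.15217
r^2 - 1 = 2.15217^2 - 1 = 3.63184
T = 1/3.63184 = 0.275343
Efficiency = (1 - 0.275343)*100 = 72.466 %


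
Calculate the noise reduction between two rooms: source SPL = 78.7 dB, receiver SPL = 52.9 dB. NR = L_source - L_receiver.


NR = L_source - L_receiver (difference between source and receiving room levels)
NR = 78.7 - 52.9 = 25.8 dB


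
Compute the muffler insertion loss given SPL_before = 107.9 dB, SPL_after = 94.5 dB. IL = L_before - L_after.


Insertion loss = SPL without muffler - SPL with muffler
IL = 107.9 - 94.5 = 13.4 dB


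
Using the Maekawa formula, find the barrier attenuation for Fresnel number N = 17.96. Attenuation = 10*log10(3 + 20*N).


3 + 20*N = 3 + 20*17.96 = 362.2
Att = 10*log10(362.2) = 25.589 dB


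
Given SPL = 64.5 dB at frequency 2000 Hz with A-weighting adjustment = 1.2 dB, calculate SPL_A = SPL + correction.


A-weighting table: 2000 Hz -> 1.2 dB correction
SPL_A = SPL + correction = 64.5 + (1.2) = 65.7 dBA


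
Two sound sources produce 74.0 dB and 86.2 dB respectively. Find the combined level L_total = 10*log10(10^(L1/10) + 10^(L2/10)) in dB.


10^(74.0/10) = 2.51189e+07
10^(86.2/10) = 4.16869e+08
Sum = 2.51189e+07 + 4.16869e+08 = 4.41988e+08
L_total = 10*log10(4.41988e+08) = 86.454 dB


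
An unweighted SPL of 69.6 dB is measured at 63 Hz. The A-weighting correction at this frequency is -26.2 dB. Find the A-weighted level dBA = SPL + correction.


A-weighting table: 63 Hz -> -26.2 dB correction
SPL_A = SPL + correction = 69.6 + (-26.2) = 43.4 dBA


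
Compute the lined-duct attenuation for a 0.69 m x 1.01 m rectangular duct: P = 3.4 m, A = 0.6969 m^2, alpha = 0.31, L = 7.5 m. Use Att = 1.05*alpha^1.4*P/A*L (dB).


alpha^1.4 = 0.31^1.4 = 0.194047
Attenuation rate = 1.05 * alpha^1.4 * P / A
= 1.05 * 0.194047 * 3.4 / 0.6969 = 0.994042 dB/m
Total Att = 0.994042 * 7.5 = 7.4553 dB


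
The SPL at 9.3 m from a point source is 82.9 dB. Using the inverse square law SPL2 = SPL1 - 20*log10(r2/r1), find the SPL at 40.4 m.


r2/r1 = 40.4/9.3 = 4.34409
Correction = 20*log10(4.34409) = 12.758 dB
SPL2 = 82.9 - 12.758 = 70.142 dB


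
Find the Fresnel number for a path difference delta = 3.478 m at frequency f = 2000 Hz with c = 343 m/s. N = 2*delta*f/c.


N = 2*delta*f/c = 2*delta/lambda, where lambda = c/f
lambda = 343 / 2000 = 0.1715 m
N = 2 * 3.478 / 0.1715 = 40.56


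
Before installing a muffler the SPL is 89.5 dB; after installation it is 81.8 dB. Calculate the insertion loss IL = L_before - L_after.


Insertion loss = SPL without muffler - SPL with muffler
IL = 89.5 - 81.8 = 7.7 dB


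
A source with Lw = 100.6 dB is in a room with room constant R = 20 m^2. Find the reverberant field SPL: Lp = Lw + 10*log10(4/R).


4/R = 4/20 = 0.2
Lp = 100.6 + 10*log10(0.2) = 93.61 dB


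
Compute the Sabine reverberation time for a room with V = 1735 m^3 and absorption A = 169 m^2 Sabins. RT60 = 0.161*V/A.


RT60 = 0.161 * 1735 / 169 = 1.6529 s


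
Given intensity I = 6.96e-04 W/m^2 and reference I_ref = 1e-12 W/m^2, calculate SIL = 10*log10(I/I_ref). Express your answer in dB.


I / I_ref = 6.96e-04 / 1e-12 = 6.96e+08
SIL = 10 * log10(6.96e+08) = 88.426 dB


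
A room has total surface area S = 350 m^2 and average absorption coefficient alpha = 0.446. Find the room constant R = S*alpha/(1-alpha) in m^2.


R = 350 * 0.446 / (1 - 0.446) = 281.77 m^2


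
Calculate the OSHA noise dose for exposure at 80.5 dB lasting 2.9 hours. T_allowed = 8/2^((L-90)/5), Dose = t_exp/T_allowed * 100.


T_allowed = 8 / 2^((80.5 - 90)/5) = 29.8571 hr
Dose = 2.9 / 29.8571 * 100 = 9.7129 %


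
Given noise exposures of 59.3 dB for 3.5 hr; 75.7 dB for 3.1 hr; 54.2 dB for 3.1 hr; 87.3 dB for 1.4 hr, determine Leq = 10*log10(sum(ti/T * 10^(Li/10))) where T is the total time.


T_total = 3.5 + 3.1 + 3.1 + 1.4 = 11.1 hr
(3.5/11.1) * 10^(59.3/10) = 268377
(3.1/11.1) * 10^(75.7/10) = 1.03762e+07
(3.1/11.1) * 10^(54.2/10) = 73457.9
(1.4/11.1) * 10^(87.3/10) = 6.77337e+07
Sum = 268377 + 1.03762e+07 + 73457.9 + 6.77337e+07 = 7.84517e+07
Leq = 10*log10(7.84517e+07) = 78.946 dB


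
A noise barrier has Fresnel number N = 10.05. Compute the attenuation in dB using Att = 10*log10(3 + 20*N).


3 + 20*N = 3 + 20*10.05 = 204
Att = 10*log10(204) = 23.096 dB


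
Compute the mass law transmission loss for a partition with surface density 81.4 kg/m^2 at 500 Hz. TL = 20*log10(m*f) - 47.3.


m * f = 81.4 * 500 = 40700
20*log10(40700) = 92.1919 dB
TL = 92.1919 - 47.3 = 44.892 dB
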